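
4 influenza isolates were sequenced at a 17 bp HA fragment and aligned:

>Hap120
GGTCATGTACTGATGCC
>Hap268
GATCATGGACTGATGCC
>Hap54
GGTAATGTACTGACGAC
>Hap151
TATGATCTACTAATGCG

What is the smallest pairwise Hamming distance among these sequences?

2

Pairwise Hamming distances:
  Hap120 vs Hap268: 2
  Hap120 vs Hap54: 3
  Hap120 vs Hap151: 6
  Hap268 vs Hap54: 5
  Hap268 vs Hap151: 6
  Hap54 vs Hap151: 8
The smallest is 2, between Hap120 and Hap268.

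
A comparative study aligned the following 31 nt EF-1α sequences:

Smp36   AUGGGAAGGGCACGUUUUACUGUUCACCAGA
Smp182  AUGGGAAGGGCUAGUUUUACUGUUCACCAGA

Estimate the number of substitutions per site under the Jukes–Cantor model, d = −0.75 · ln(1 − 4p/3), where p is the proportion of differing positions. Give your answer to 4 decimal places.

0.0675

The sequences differ at positions 12 (A/U), 13 (C/A).
p = 2/31 = 0.064516.
d = −0.75 · ln(1 − (4/3)·0.064516) = −0.75 · ln(0.913979) = −0.75 · (-0.089948) = 0.0675.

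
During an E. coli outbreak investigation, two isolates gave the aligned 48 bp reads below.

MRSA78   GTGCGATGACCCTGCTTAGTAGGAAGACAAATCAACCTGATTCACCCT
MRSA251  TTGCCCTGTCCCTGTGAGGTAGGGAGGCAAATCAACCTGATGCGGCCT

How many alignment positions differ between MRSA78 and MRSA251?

Mismatches occur at site 1 (G↔T), site 5 (G↔C), site 6 (A↔C), site 9 (A↔T), site 15 (C↔T), site 16 (T↔G), site 17 (T↔A), site 18 (A↔G), site 24 (A↔G), site 27 (A↔G), site 42 (T↔G), site 44 (A↔G), site 45 (C↔G).
That gives 13 mismatches out of 48 aligned sites, so the Hamming distance is 13.

13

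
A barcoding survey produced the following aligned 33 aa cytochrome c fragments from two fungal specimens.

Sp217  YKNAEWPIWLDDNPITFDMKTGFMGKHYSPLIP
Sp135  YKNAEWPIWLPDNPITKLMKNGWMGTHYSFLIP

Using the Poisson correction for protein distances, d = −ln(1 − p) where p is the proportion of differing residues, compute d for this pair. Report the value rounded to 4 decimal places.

0.2384

Mismatches occur at site 11 (D/P), site 17 (F/K), site 18 (D/L), site 21 (T/N), site 23 (F/W), site 26 (K/T), site 30 (P/F).
p = 7/33 = 0.212121.
d = −ln(1 − 0.212121) = −ln(0.787879) = 0.2384.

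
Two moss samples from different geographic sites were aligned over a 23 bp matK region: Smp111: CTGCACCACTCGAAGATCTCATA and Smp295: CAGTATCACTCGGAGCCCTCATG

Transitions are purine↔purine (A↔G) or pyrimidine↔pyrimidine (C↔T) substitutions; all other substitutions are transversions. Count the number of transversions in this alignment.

Differing sites — 2:T/A (Tv); 4:C/T (Ti); 6:C/T (Ti); 13:A/G (Ti); 16:A/C (Tv); 17:T/C (Ti); 23:A/G (Ti).
Of the 7 differences, 5 transitions and 2 transversions, so the answer is 2.

2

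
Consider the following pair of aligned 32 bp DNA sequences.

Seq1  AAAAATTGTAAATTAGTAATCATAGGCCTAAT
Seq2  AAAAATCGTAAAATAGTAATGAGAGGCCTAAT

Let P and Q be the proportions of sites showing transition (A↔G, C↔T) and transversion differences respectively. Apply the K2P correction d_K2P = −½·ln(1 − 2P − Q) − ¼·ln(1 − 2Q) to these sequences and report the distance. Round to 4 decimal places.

Differing sites — 7:T/C (Ti); 13:T/A (Tv); 21:C/G (Tv); 23:T/G (Tv).
Of the 4 differences, 1 transition and 3 transversions over 32 sites: P = 1/32 = 0.031250, Q = 3/32 = 0.093750.
d = −0.5·ln(0.843750) − 0.25·ln(0.812500) = −0.5·(-0.169899) − 0.25·(-0.207639) = 0.1369.

0.1369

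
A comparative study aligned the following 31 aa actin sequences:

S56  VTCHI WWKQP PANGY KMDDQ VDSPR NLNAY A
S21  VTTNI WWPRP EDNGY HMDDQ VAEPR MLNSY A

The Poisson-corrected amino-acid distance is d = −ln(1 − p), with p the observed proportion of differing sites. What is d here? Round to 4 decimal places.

Differing sites — 3:C/T; 4:H/N; 8:K/P; 9:Q/R; 11:P/E; 12:A/D; 16:K/H; 22:D/A; 23:S/E; 26:N/M; 29:A/S.
p = 11/31 = 0.354839.
d = −ln(1 − 0.354839) = −ln(0.645161) = 0.4383.

0.4383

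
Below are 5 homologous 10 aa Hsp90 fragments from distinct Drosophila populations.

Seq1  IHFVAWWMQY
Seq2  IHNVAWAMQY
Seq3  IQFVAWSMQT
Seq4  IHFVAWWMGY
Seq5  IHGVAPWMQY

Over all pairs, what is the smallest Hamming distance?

1

Pairwise Hamming distances:
  Seq1 vs Seq2: 2
  Seq1 vs Seq3: 3
  Seq1 vs Seq4: 1
  Seq1 vs Seq5: 2
  Seq2 vs Seq3: 4
  Seq2 vs Seq4: 3
  Seq2 vs Seq5: 3
  Seq3 vs Seq4: 4
  Seq3 vs Seq5: 5
  Seq4 vs Seq5: 3
The smallest is 1, between Seq1 and Seq4.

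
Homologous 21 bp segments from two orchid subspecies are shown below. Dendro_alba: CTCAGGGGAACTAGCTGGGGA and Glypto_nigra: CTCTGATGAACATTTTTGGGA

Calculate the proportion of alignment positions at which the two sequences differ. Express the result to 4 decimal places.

0.3810

Mismatches occur at site 4 (A↔T), site 6 (G↔A), site 7 (G↔T), site 12 (T↔A), site 13 (A↔T), site 14 (G↔T), site 15 (C↔T), site 17 (G↔T).
There are 8 differences over 21 sites, so p = 8/21 = 0.3810.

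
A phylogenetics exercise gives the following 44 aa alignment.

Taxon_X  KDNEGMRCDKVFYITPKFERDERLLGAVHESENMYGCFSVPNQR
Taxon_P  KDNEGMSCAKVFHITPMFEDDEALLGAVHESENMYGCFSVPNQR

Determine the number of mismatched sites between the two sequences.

Mismatches occur at site 7 (R/S), site 9 (D/A), site 13 (Y/H), site 17 (K/M), site 20 (R/D), site 23 (R/A).
That gives 6 mismatches out of 44 aligned sites, so the Hamming distance is 6.

6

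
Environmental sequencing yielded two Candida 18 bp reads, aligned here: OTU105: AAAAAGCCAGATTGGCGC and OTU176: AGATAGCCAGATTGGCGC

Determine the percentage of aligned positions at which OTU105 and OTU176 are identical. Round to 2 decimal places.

Differing sites — 2:A/G; 4:A/T.
16 of the 18 sites match, so the percent identity is 16/18 × 100 = 88.89%.

88.89%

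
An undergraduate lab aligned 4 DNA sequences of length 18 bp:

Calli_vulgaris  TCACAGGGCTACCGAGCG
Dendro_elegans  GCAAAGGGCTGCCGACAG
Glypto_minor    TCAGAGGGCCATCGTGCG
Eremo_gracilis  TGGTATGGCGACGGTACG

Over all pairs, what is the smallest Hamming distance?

Pairwise Hamming distances:
  Calli_vulgaris vs Dendro_elegans: 5
  Calli_vulgaris vs Glypto_minor: 4
  Calli_vulgaris vs Eremo_gracilis: 8
  Dendro_elegans vs Glypto_minor: 8
  Dendro_elegans vs Eremo_gracilis: 11
  Glypto_minor vs Eremo_gracilis: 8
The smallest is 4, between Calli_vulgaris and Glypto_minor.

4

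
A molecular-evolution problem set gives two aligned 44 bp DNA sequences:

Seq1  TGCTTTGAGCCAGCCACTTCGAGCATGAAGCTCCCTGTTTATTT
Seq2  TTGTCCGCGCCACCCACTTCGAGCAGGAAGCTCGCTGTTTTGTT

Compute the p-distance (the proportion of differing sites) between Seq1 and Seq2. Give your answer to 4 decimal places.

0.2273

Differing sites — 2:G/T; 3:C/G; 5:T/C; 6:T/C; 8:A/C; 13:G/C; 26:T/G; 34:C/G; 41:A/T; 42:T/G.
There are 10 differences over 44 sites, so p = 10/44 = 0.2273.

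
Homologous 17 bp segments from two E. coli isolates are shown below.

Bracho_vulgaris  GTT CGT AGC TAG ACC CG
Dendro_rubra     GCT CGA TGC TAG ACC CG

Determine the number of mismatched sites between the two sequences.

3

The sequences differ at positions 2 (T/C), 6 (T/A), 7 (A/T).
That gives 3 mismatches out of 17 aligned sites, so the Hamming distance is 3.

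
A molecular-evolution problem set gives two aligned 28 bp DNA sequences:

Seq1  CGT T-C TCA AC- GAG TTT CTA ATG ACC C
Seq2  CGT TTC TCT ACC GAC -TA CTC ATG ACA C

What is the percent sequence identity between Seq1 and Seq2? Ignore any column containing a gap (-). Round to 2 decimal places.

80.00%

Excluding the 3 gap columns leaves 25 comparable sites.
Mismatches occur at site 9 (A→T), site 15 (G→C), site 18 (T→A), site 21 (A→C), site 27 (C→A).
20 of the 25 comparable sites match, so the percent identity is 20/25 × 100 = 80.00%.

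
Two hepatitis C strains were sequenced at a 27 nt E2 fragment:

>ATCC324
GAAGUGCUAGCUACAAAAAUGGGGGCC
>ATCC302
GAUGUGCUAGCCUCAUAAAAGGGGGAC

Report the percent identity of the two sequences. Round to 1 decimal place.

77.8%

Differing sites — 3:A/U; 12:U/C; 13:A/U; 16:A/U; 20:U/A; 26:C/A.
21 of the 27 sites match, so the percent identity is 21/27 × 100 = 77.8%.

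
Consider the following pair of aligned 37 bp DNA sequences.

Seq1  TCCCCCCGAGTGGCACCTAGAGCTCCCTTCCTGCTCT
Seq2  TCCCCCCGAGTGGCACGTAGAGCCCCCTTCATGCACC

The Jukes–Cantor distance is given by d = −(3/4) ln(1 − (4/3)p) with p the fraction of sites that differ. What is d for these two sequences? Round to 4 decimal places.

0.1490

Mismatches occur at site 17 (C↔G), site 24 (T↔C), site 31 (C↔A), site 35 (T↔A), site 37 (T↔C).
p = 5/37 = 0.135135.
d = −0.75 · ln(1 − (4/3)·0.135135) = −0.75 · ln(0.819820) = −0.75 · (-0.198670) = 0.1490.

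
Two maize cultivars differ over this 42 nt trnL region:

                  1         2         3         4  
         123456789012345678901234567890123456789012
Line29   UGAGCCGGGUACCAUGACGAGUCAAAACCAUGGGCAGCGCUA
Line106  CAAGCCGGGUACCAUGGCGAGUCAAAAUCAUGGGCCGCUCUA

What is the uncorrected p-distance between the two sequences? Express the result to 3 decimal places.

0.143

Mismatches occur at site 1 (U/C), site 2 (G/A), site 17 (A/G), site 28 (C/U), site 36 (A/C), site 39 (G/U).
There are 6 differences over 42 sites, so p = 6/42 = 0.143.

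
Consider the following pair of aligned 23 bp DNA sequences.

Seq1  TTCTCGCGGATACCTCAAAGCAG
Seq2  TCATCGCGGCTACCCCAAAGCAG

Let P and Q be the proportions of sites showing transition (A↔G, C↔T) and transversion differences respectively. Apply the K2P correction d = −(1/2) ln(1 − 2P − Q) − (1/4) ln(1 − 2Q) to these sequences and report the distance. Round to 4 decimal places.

The sequences differ at positions 2 (T/C, transition), 3 (C/A, transversion), 10 (A/C, transversion), 15 (T/C, transition).
Of the 4 differences, 2 transitions and 2 transversions over 23 sites: P = 2/23 = 0.086957, Q = 2/23 = 0.086957.
d = −0.5·ln(0.739129) − 0.25·ln(0.826086) = −0.5·(-0.302283) − 0.25·(-0.191056) = 0.1989.

0.1989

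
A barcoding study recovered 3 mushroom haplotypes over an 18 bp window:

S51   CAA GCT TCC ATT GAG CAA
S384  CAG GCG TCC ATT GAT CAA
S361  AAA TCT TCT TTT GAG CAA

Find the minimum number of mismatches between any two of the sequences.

Pairwise Hamming distances:
  S51 vs S384: 3
  S51 vs S361: 4
  S384 vs S361: 7
The smallest is 3, between S51 and S384.

3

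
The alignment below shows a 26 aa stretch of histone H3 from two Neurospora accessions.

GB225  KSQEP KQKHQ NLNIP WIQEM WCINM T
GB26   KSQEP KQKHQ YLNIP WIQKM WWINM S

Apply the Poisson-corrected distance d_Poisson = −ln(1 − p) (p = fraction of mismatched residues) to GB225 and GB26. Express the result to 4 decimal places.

Mismatches occur at site 11 (N↔Y), site 19 (E↔K), site 22 (C↔W), site 26 (T↔S).
p = 4/26 = 0.153846.
d = −ln(1 − 0.153846) = −ln(0.846154) = 0.1671.

0.1671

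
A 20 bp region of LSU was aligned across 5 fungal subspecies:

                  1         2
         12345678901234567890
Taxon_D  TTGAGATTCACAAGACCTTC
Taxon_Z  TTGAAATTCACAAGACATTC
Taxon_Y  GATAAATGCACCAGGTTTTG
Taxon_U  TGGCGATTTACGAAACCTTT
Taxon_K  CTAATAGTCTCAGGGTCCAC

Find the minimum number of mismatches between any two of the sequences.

2

Pairwise Hamming distances:
  Taxon_D vs Taxon_Z: 2
  Taxon_D vs Taxon_Y: 10
  Taxon_D vs Taxon_U: 6
  Taxon_D vs Taxon_K: 10
  Taxon_Z vs Taxon_Y: 9
  Taxon_Z vs Taxon_U: 8
  Taxon_Z vs Taxon_K: 11
  Taxon_Y vs Taxon_U: 13
  Taxon_Y vs Taxon_K: 13
  Taxon_U vs Taxon_K: 16
The smallest is 2, between Taxon_D and Taxon_Z.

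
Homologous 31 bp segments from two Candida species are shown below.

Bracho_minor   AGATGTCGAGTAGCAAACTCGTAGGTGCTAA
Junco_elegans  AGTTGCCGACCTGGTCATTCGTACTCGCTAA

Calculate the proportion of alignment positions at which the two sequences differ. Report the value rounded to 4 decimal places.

0.3871

Differing sites — 3:A/T; 6:T/C; 10:G/C; 11:T/C; 12:A/T; 14:C/G; 15:A/T; 16:A/C; 18:C/T; 24:G/C; 25:G/T; 26:T/C.
There are 12 differences over 31 sites, so p = 12/31 = 0.3871.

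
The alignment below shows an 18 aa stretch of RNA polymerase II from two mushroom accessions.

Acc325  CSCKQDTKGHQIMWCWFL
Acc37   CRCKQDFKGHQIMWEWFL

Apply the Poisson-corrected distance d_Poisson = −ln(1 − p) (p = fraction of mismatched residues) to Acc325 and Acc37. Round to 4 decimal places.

Mismatches occur at site 2 (S↔R), site 7 (T↔F), site 15 (C↔E).
p = 3/18 = 0.166667.
d = −ln(1 − 0.166667) = −ln(0.833333) = 0.1823.

0.1823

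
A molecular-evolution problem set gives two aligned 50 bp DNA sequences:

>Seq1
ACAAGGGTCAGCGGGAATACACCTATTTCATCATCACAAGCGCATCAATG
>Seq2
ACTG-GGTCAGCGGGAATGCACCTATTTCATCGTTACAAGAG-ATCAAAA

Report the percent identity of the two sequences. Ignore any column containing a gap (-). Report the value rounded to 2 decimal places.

Excluding the 2 gap columns leaves 48 comparable sites.
Mismatches occur at site 3 (A↔T), site 4 (A↔G), site 19 (A↔G), site 33 (A↔G), site 35 (C↔T), site 41 (C↔A), site 49 (T↔A), site 50 (G↔A).
40 of the 48 comparable sites match, so the percent identity is 40/48 × 100 = 83.33%.

83.33%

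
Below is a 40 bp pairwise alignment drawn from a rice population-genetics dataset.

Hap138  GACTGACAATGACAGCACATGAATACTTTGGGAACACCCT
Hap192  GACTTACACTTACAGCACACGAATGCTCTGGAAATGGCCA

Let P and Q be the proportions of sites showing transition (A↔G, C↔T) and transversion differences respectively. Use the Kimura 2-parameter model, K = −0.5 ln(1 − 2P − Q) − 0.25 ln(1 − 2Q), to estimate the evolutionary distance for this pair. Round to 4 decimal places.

0.3486

Mismatches occur at site 5 (G↔T, transversion), site 9 (A↔C, transversion), site 11 (G↔T, transversion), site 20 (T↔C, transition), site 25 (A↔G, transition), site 28 (T↔C, transition), site 32 (G↔A, transition), site 35 (C↔T, transition), site 36 (A↔G, transition), site 37 (C↔G, transversion), site 40 (T↔A, transversion).
Of the 11 differences, 6 transitions and 5 transversions over 40 sites: P = 6/40 = 0.150000, Q = 5/40 = 0.125000.
d = −0.5·ln(0.575000) − 0.25·ln(0.750000) = −0.5·(-0.553385) − 0.25·(-0.287682) = 0.3486.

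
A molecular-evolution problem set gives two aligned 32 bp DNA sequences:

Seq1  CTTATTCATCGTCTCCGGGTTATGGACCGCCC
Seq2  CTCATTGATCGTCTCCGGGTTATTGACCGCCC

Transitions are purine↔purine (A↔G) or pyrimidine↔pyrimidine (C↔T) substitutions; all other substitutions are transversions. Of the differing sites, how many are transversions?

2

Differing sites — 3:T/C (Ti); 7:C/G (Tv); 24:G/T (Tv).
Of the 3 differences, 1 transition and 2 transversions, so the answer is 2.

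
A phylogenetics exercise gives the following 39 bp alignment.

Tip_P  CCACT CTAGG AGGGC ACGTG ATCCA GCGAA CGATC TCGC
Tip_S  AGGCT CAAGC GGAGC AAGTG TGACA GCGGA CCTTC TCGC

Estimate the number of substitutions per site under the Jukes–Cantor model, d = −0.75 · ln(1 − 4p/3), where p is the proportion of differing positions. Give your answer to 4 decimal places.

Mismatches occur at site 1 (C→A), site 2 (C→G), site 3 (A→G), site 7 (T→A), site 10 (G→C), site 11 (A→G), site 13 (G→A), site 17 (C→A), site 21 (A→T), site 22 (T→G), site 23 (C→A), site 29 (A→G), site 32 (G→C), site 33 (A→T).
p = 14/39 = 0.358974.
d = −0.75 · ln(1 − (4/3)·0.358974) = −0.75 · ln(0.521368) = −0.75 · (-0.651299) = 0.4885.

0.4885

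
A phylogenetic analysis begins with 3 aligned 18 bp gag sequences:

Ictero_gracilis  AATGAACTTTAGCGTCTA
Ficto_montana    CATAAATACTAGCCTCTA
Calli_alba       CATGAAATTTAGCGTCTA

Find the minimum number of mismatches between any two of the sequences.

2

Pairwise Hamming distances:
  Ictero_gracilis vs Ficto_montana: 6
  Ictero_gracilis vs Calli_alba: 2
  Ficto_montana vs Calli_alba: 5
The smallest is 2, between Ictero_gracilis and Calli_alba.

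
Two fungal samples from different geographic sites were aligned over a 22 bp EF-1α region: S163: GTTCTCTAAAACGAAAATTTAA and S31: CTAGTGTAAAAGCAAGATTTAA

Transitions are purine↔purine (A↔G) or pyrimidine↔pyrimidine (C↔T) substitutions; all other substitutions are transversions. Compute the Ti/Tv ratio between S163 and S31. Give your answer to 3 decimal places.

Mismatches occur at site 1 (G/C, transversion), site 3 (T/A, transversion), site 4 (C/G, transversion), site 6 (C/G, transversion), site 12 (C/G, transversion), site 13 (G/C, transversion), site 16 (A/G, transition).
Of the 7 differences, 1 transition and 6 transversions, so Ti/Tv = 1/6 = 0.167.

0.167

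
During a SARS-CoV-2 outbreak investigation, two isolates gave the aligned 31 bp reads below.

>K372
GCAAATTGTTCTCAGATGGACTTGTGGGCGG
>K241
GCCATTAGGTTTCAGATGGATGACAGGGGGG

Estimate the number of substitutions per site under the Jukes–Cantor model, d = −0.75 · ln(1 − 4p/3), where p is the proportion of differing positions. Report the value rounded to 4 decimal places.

0.4806

Mismatches occur at site 3 (A/C), site 5 (A/T), site 7 (T/A), site 9 (T/G), site 11 (C/T), site 21 (C/T), site 22 (T/G), site 23 (T/A), site 24 (G/C), site 25 (T/A), site 29 (C/G).
p = 11/31 = 0.354839.
d = −0.75 · ln(1 − (4/3)·0.354839) = −0.75 · ln(0.526881) = −0.75 · (-0.640781) = 0.4806.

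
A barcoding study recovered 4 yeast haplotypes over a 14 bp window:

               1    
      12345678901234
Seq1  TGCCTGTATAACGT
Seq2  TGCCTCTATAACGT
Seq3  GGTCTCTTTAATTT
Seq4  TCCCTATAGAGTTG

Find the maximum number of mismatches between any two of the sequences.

8

Pairwise Hamming distances:
  Seq1 vs Seq2: 1
  Seq1 vs Seq3: 6
  Seq1 vs Seq4: 7
  Seq2 vs Seq3: 5
  Seq2 vs Seq4: 7
  Seq3 vs Seq4: 8
The largest is 8, between Seq3 and Seq4.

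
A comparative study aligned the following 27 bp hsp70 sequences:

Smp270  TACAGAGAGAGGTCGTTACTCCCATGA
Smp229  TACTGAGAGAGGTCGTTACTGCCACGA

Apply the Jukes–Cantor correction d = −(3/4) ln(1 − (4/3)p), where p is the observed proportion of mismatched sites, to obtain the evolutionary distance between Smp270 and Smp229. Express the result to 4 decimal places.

Mismatches occur at site 4 (A→T), site 21 (C→G), site 25 (T→C).
p = 3/27 = 0.111111.
d = −0.75 · ln(1 − (4/3)·0.111111) = −0.75 · ln(0.851852) = −0.75 · (-0.160342) = 0.1203.

0.1203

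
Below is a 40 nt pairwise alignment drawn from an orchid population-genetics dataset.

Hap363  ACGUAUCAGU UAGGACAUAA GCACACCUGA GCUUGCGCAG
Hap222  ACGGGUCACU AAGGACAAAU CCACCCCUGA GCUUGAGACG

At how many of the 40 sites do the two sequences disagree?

11

The sequences differ at positions 4 (U/G), 5 (A/G), 9 (G/C), 11 (U/A), 18 (U/A), 20 (A/U), 21 (G/C), 25 (A/C), 36 (C/A), 38 (C/A), 39 (A/C).
That gives 11 mismatches out of 40 aligned sites, so the Hamming distance is 11.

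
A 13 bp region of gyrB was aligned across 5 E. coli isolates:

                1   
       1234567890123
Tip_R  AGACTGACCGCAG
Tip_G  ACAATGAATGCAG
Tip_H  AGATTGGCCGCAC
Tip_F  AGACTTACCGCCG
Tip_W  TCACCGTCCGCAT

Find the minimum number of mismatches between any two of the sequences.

Pairwise Hamming distances:
  Tip_R vs Tip_G: 4
  Tip_R vs Tip_H: 3
  Tip_R vs Tip_F: 2
  Tip_R vs Tip_W: 5
  Tip_G vs Tip_H: 6
  Tip_G vs Tip_F: 6
  Tip_G vs Tip_W: 7
  Tip_H vs Tip_F: 5
  Tip_H vs Tip_W: 6
  Tip_F vs Tip_W: 7
The smallest is 2, between Tip_R and Tip_F.

2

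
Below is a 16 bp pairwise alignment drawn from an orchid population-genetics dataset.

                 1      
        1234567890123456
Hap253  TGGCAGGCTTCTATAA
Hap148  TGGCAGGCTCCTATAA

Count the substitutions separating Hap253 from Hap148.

1

A single mismatch occurs at site 10 (T→C).
That gives 1 mismatch out of 16 aligned sites, so the Hamming distance is 1.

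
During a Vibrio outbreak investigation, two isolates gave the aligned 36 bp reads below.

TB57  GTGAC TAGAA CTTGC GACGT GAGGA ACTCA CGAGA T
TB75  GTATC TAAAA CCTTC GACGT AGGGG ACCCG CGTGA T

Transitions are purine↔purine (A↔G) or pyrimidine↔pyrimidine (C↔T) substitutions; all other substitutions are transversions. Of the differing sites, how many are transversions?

3

The sequences differ at positions 3 (G/A, transition), 4 (A/T, transversion), 8 (G/A, transition), 12 (T/C, transition), 14 (G/T, transversion), 21 (G/A, transition), 22 (A/G, transition), 25 (A/G, transition), 28 (T/C, transition), 30 (A/G, transition), 33 (A/T, transversion).
Of the 11 differences, 8 transitions and 3 transversions, so the answer is 3.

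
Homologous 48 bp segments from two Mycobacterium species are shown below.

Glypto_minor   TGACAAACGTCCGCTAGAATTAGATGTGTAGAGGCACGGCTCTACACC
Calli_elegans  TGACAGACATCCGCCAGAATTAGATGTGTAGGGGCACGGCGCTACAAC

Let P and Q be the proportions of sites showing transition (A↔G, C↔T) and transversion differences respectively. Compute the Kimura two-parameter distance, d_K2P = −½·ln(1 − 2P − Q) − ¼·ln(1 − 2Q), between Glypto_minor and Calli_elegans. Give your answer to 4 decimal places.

0.1386

The sequences differ at positions 6 (A/G, transition), 9 (G/A, transition), 15 (T/C, transition), 32 (A/G, transition), 41 (T/G, transversion), 47 (C/A, transversion).
Of the 6 differences, 4 transitions and 2 transversions over 48 sites: P = 4/48 = 0.083333, Q = 2/48 = 0.041667.
d = −0.5·ln(0.791667) − 0.25·ln(0.916666) = −0.5·(-0.233614) − 0.25·(-0.087012) = 0.1386.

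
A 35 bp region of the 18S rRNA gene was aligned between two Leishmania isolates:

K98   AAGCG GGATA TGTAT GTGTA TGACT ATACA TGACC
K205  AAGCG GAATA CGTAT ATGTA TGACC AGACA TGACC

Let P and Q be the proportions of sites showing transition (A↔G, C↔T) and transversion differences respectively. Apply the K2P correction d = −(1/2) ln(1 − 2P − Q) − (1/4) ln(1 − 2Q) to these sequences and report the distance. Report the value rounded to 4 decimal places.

0.1633

Mismatches occur at site 7 (G/A, transition), site 11 (T/C, transition), site 16 (G/A, transition), site 25 (T/C, transition), site 27 (T/G, transversion).
Of the 5 differences, 4 transitions and 1 transversion over 35 sites: P = 4/35 = 0.114286, Q = 1/35 = 0.028571.
d = −0.5·ln(0.742857) − 0.25·ln(0.942858) = −0.5·(-0.297252) − 0.25·(-0.058840) = 0.1633.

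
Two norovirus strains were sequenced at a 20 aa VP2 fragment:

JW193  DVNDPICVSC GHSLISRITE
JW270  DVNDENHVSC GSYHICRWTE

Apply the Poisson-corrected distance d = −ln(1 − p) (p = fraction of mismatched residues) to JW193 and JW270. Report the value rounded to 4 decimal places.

The sequences differ at positions 5 (P/E), 6 (I/N), 7 (C/H), 12 (H/S), 13 (S/Y), 14 (L/H), 16 (S/C), 18 (I/W).
p = 8/20 = 0.400000.
d = −ln(1 − 0.400000) = −ln(0.600000) = 0.5108.

0.5108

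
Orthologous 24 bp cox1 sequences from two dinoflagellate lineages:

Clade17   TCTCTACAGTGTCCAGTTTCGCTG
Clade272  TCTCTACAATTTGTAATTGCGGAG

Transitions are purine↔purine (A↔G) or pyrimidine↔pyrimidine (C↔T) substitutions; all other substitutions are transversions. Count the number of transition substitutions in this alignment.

Differing sites — 9:G/A (Ti); 11:G/T (Tv); 13:C/G (Tv); 14:C/T (Ti); 16:G/A (Ti); 19:T/G (Tv); 22:C/G (Tv); 23:T/A (Tv).
Of the 8 differences, 3 transitions and 5 transversions, so the answer is 3.

3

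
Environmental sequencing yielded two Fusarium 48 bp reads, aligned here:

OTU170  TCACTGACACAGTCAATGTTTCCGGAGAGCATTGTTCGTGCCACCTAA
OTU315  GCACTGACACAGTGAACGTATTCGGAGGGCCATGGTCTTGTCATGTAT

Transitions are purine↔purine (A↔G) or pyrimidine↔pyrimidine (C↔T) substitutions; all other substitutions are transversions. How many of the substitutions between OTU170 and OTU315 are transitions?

Mismatches occur at site 1 (T→G, transversion), site 14 (C→G, transversion), site 17 (T→C, transition), site 20 (T→A, transversion), site 22 (C→T, transition), site 28 (A→G, transition), site 31 (A→C, transversion), site 32 (T→A, transversion), site 35 (T→G, transversion), site 38 (G→T, transversion), site 41 (C→T, transition), site 44 (C→T, transition), site 45 (C→G, transversion), site 48 (A→T, transversion).
Of the 14 differences, 5 transitions and 9 transversions, so the answer is 5.

5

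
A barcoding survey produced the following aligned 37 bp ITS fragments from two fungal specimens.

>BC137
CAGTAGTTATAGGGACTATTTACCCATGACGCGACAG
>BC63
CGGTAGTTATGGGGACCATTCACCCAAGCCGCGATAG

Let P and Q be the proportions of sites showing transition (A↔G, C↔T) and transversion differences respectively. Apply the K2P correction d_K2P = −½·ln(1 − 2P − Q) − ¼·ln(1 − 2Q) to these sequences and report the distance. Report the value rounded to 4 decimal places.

The sequences differ at positions 2 (A/G, transition), 11 (A/G, transition), 17 (T/C, transition), 21 (T/C, transition), 27 (T/A, transversion), 29 (A/C, transversion), 35 (C/T, transition).
Of the 7 differences, 5 transitions and 2 transversions over 37 sites: P = 5/37 = 0.135135, Q = 2/37 = 0.054054.
d = −0.5·ln(0.675676) − 0.25·ln(0.891892) = −0.5·(-0.392042) − 0.25·(-0.114410) = 0.2246.

0.2246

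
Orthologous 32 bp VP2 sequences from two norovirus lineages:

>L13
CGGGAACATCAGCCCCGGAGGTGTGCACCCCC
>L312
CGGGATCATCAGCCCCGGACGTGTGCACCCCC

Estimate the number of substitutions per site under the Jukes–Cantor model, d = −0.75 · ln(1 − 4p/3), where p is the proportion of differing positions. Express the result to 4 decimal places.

Mismatches occur at site 6 (A↔T), site 20 (G↔C).
p = 2/32 = 0.062500.
d = −0.75 · ln(1 − (4/3)·0.062500) = −0.75 · ln(0.916667) = −0.75 · (-0.087011) = 0.0653.

0.0653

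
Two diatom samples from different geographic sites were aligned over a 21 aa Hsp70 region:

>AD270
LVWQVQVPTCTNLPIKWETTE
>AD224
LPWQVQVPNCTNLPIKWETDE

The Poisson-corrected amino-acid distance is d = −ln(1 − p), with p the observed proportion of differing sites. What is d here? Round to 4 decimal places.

Differing sites — 2:V/P; 9:T/N; 20:T/D.
p = 3/21 = 0.142857.
d = −ln(1 − 0.142857) = −ln(0.857143) = 0.1542.

0.1542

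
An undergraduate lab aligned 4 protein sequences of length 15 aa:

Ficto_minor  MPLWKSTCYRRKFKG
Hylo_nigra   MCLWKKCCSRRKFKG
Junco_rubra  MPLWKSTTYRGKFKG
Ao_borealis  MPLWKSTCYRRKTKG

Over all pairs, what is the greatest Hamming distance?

Pairwise Hamming distances:
  Ficto_minor vs Hylo_nigra: 4
  Ficto_minor vs Junco_rubra: 2
  Ficto_minor vs Ao_borealis: 1
  Hylo_nigra vs Junco_rubra: 6
  Hylo_nigra vs Ao_borealis: 5
  Junco_rubra vs Ao_borealis: 3
The largest is 6, between Hylo_nigra and Junco_rubra.

6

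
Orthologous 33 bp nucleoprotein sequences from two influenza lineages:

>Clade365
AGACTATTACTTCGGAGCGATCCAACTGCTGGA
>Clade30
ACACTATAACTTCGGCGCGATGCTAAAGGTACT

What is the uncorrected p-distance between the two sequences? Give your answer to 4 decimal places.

0.3333

Differing sites — 2:G/C; 8:T/A; 16:A/C; 22:C/G; 24:A/T; 26:C/A; 27:T/A; 29:C/G; 31:G/A; 32:G/C; 33:A/T.
There are 11 differences over 33 sites, so p = 11/33 = 0.3333.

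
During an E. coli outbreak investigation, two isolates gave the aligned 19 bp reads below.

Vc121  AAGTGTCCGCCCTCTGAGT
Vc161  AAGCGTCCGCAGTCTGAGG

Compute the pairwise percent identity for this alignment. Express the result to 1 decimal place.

Mismatches occur at site 4 (T↔C), site 11 (C↔A), site 12 (C↔G), site 19 (T↔G).
15 of the 19 sites match, so the percent identity is 15/19 × 100 = 78.9%.

78.9%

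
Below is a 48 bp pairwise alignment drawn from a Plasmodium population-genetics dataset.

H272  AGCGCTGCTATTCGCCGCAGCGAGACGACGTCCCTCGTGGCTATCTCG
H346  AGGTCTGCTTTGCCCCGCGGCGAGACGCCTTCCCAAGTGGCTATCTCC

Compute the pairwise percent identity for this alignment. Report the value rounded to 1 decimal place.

The sequences differ at positions 3 (C/G), 4 (G/T), 10 (A/T), 12 (T/G), 14 (G/C), 19 (A/G), 28 (A/C), 30 (G/T), 35 (T/A), 36 (C/A), 48 (G/C).
37 of the 48 sites match, so the percent identity is 37/48 × 100 = 77.1%.

77.1%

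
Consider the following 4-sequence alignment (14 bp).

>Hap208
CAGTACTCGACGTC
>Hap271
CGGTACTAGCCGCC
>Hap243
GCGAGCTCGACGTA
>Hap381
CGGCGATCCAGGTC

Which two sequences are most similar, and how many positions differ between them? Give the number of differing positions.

4

Pairwise Hamming distances:
  Hap208 vs Hap271: 4
  Hap208 vs Hap243: 5
  Hap208 vs Hap381: 6
  Hap271 vs Hap243: 8
  Hap271 vs Hap381: 8
  Hap243 vs Hap381: 7
The smallest is 4, between Hap208 and Hap271.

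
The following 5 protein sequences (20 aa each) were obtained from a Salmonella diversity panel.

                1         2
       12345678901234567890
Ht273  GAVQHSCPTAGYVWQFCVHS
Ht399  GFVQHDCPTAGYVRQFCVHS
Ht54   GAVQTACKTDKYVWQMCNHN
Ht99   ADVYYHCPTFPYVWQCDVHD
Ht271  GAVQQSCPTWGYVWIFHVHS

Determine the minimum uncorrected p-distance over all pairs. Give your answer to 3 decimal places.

0.150

Pairwise Hamming distances:
  Ht273 vs Ht399: 3
  Ht273 vs Ht54: 8
  Ht273 vs Ht99: 10
  Ht273 vs Ht271: 4
  Ht399 vs Ht54: 10
  Ht399 vs Ht99: 11
  Ht399 vs Ht271: 7
  Ht54 vs Ht99: 12
  Ht54 vs Ht271: 10
  Ht99 vs Ht271: 11
The smallest is 3 mismatches, between Ht273 and Ht399; p = 3/20 = 0.150.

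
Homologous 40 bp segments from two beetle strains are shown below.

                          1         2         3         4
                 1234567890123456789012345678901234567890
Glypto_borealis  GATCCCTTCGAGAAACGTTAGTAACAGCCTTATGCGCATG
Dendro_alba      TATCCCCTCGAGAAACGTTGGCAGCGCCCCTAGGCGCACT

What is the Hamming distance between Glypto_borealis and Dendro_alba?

11

Differing sites — 1:G/T; 7:T/C; 20:A/G; 22:T/C; 24:A/G; 26:A/G; 27:G/C; 30:T/C; 33:T/G; 39:T/C; 40:G/T.
That gives 11 mismatches out of 40 aligned sites, so the Hamming distance is 11.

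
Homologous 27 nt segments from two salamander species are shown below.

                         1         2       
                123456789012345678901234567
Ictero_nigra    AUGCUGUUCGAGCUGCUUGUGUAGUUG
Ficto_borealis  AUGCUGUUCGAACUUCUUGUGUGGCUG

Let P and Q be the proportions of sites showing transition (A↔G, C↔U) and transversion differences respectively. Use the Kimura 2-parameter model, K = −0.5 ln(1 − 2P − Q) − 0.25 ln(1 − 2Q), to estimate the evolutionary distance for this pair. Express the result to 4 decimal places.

The sequences differ at positions 12 (G/A, transition), 15 (G/U, transversion), 23 (A/G, transition), 25 (U/C, transition).
Of the 4 differences, 3 transitions and 1 transversion over 27 sites: P = 3/27 = 0.111111, Q = 1/27 = 0.037037.
d = −0.5·ln(0.740741) − 0.25·ln(0.925926) = −0.5·(-0.300104) − 0.25·(-0.076961) = 0.1693.

0.1693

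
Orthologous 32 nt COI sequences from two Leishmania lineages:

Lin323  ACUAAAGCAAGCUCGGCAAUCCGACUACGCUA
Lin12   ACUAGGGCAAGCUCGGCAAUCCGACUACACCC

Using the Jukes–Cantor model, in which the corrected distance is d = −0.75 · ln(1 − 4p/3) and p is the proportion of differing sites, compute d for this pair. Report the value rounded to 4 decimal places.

Differing sites — 5:A/G; 6:A/G; 29:G/A; 31:U/C; 32:A/C.
p = 5/32 = 0.156250.
d = −0.75 · ln(1 − (4/3)·0.156250) = −0.75 · ln(0.791667) = −0.75 · (-0.233614) = 0.1752.

0.1752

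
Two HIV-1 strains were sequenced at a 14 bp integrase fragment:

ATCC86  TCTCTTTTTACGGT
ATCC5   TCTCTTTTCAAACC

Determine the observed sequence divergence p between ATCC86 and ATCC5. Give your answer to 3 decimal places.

Mismatches occur at site 9 (T↔C), site 11 (C↔A), site 12 (G↔A), site 13 (G↔C), site 14 (T↔C).
There are 5 differences over 14 sites, so p = 5/14 = 0.357.

0.357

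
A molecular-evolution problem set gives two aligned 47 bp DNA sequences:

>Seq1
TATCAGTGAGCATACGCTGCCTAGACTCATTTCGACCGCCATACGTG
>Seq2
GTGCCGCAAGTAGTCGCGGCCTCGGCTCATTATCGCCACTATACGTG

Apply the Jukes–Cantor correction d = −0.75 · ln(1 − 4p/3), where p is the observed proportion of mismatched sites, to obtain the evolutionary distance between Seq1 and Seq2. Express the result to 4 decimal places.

Differing sites — 1:T/G; 2:A/T; 3:T/G; 5:A/C; 7:T/C; 8:G/A; 11:C/T; 13:T/G; 14:A/T; 18:T/G; 23:A/C; 25:A/G; 32:T/A; 33:C/T; 34:G/C; 35:A/G; 38:G/A; 40:C/T.
p = 18/47 = 0.382979.
d = −0.75 · ln(1 − (4/3)·0.382979) = −0.75 · ln(0.489361) = −0.75 · (-0.714655) = 0.5360.

0.5360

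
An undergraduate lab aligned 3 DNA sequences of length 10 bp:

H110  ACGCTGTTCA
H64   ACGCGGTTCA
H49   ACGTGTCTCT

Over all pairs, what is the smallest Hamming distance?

1

Pairwise Hamming distances:
  H110 vs H64: 1
  H110 vs H49: 5
  H64 vs H49: 4
The smallest is 1, between H110 and H64.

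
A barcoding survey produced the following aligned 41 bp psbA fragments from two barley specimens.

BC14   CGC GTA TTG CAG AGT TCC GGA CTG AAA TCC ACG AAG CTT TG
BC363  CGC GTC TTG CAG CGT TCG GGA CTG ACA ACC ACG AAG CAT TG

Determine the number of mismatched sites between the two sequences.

Differing sites — 6:A/C; 13:A/C; 18:C/G; 26:A/C; 28:T/A; 38:T/A.
That gives 6 mismatches out of 41 aligned sites, so the Hamming distance is 6.

6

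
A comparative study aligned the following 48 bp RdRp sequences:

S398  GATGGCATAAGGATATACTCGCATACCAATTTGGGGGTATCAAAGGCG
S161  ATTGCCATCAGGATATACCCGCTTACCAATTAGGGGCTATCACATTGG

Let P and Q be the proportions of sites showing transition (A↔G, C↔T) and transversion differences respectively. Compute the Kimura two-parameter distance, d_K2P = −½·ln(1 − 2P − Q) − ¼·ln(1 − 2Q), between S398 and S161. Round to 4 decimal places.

0.3072

Mismatches occur at site 1 (G↔A, transition), site 2 (A↔T, transversion), site 5 (G↔C, transversion), site 9 (A↔C, transversion), site 19 (T↔C, transition), site 23 (A↔T, transversion), site 32 (T↔A, transversion), site 37 (G↔C, transversion), site 43 (A↔C, transversion), site 45 (G↔T, transversion), site 46 (G↔T, transversion), site 47 (C↔G, transversion).
Of the 12 differences, 2 transitions and 10 transversions over 48 sites: P = 2/48 = 0.041667, Q = 10/48 = 0.208333.
d = −0.5·ln(0.708333) − 0.25·ln(0.583334) = −0.5·(-0.344841) − 0.25·(-0.538995) = 0.3072.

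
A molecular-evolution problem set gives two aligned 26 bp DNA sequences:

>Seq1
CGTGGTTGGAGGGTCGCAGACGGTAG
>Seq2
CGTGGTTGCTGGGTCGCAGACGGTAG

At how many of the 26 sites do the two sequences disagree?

2

The sequences differ at positions 9 (G/C), 10 (A/T).
That gives 2 mismatches out of 26 aligned sites, so the Hamming distance is 2.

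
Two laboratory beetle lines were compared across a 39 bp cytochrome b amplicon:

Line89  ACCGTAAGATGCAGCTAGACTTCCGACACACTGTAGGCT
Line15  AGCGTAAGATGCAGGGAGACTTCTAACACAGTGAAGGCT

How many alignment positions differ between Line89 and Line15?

The sequences differ at positions 2 (C/G), 15 (C/G), 16 (T/G), 24 (C/T), 25 (G/A), 31 (C/G), 34 (T/A).
That gives 7 mismatches out of 39 aligned sites, so the Hamming distance is 7.

7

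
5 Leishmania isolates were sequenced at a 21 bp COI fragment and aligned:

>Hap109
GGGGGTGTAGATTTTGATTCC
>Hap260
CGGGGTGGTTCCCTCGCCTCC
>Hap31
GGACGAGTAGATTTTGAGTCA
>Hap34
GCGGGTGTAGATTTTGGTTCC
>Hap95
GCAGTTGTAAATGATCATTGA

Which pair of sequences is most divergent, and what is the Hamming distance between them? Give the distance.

Pairwise Hamming distances:
  Hap109 vs Hap260: 10
  Hap109 vs Hap31: 5
  Hap109 vs Hap34: 2
  Hap109 vs Hap95: 9
  Hap260 vs Hap31: 14
  Hap260 vs Hap34: 11
  Hap260 vs Hap95: 17
  Hap31 vs Hap34: 7
  Hap31 vs Hap95: 10
  Hap34 vs Hap95: 9
The largest is 17, between Hap260 and Hap95.

17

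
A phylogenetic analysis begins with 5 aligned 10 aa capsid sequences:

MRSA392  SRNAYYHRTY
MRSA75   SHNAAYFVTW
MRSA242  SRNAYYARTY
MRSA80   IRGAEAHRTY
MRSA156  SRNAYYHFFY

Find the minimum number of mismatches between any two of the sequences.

Pairwise Hamming distances:
  MRSA392 vs MRSA75: 5
  MRSA392 vs MRSA242: 1
  MRSA392 vs MRSA80: 4
  MRSA392 vs MRSA156: 2
  MRSA75 vs MRSA242: 5
  MRSA75 vs MRSA80: 8
  MRSA75 vs MRSA156: 6
  MRSA242 vs MRSA80: 5
  MRSA242 vs MRSA156: 3
  MRSA80 vs MRSA156: 6
The smallest is 1, between MRSA392 and MRSA242.

1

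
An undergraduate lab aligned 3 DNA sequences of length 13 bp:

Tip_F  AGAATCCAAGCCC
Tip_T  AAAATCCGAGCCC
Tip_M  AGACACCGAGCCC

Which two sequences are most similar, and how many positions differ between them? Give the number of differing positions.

2

Pairwise Hamming distances:
  Tip_F vs Tip_T: 2
  Tip_F vs Tip_M: 3
  Tip_T vs Tip_M: 3
The smallest is 2, between Tip_F and Tip_T.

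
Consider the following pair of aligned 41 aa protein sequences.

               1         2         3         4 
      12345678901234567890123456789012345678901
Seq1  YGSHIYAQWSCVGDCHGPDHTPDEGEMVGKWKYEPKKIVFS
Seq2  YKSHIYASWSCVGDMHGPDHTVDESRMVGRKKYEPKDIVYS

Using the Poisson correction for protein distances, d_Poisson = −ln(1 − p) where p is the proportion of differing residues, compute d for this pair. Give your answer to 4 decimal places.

0.2796

Differing sites — 2:G/K; 8:Q/S; 15:C/M; 22:P/V; 25:G/S; 26:E/R; 30:K/R; 31:W/K; 37:K/D; 40:F/Y.
p = 10/41 = 0.243902.
d = −ln(1 − 0.243902) = −ln(0.756098) = 0.2796.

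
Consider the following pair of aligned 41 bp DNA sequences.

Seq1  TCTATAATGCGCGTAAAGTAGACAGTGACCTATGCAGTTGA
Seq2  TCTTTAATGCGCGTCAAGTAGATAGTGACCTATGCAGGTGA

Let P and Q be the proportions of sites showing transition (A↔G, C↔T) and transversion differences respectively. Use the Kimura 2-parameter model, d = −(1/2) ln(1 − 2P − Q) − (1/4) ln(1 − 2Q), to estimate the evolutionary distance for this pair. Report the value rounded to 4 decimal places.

The sequences differ at positions 4 (A/T, transversion), 15 (A/C, transversion), 23 (C/T, transition), 38 (T/G, transversion).
Of the 4 differences, 1 transition and 3 transversions over 41 sites: P = 1/41 = 0.024390, Q = 3/41 = 0.073171.
d = −0.5·ln(0.878049) − 0.25·ln(0.853658) = −0.5·(-0.130053) − 0.25·(-0.158225) = 0.1046.

0.1046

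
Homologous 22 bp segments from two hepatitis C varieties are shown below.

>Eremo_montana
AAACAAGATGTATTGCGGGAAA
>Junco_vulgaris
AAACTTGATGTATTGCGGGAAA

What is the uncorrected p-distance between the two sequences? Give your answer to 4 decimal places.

Differing sites — 5:A/T; 6:A/T.
There are 2 differences over 22 sites, so p = 2/22 = 0.0909.

0.0909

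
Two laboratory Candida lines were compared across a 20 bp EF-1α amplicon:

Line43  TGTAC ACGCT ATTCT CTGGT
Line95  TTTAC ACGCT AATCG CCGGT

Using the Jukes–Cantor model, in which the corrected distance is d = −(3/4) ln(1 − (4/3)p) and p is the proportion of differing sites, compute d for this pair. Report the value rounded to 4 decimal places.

0.2326

Differing sites — 2:G/T; 12:T/A; 15:T/G; 17:T/C.
p = 4/20 = 0.200000.
d = −0.75 · ln(1 − (4/3)·0.200000) = −0.75 · ln(0.733333) = −0.75 · (-0.310155) = 0.2326.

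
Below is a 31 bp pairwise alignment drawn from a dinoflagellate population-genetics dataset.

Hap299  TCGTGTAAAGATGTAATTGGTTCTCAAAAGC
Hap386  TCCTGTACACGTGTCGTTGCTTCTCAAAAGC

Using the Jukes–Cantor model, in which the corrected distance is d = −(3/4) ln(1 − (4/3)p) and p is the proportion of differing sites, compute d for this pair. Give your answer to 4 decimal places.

The sequences differ at positions 3 (G/C), 8 (A/C), 10 (G/C), 11 (A/G), 15 (A/C), 16 (A/G), 20 (G/C).
p = 7/31 = 0.225806.
d = −0.75 · ln(1 − (4/3)·0.225806) = −0.75 · ln(0.698925) = −0.75 · (-0.358212) = 0.2687.

0.2687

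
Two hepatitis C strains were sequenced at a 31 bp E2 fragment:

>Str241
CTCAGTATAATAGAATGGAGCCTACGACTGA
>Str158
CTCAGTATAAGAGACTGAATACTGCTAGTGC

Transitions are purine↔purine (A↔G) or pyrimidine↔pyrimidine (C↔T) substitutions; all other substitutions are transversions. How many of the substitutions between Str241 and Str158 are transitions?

2

Differing sites — 11:T/G (Tv); 15:A/C (Tv); 18:G/A (Ti); 20:G/T (Tv); 21:C/A (Tv); 24:A/G (Ti); 26:G/T (Tv); 28:C/G (Tv); 31:A/C (Tv).
Of the 9 differences, 2 transitions and 7 transversions, so the answer is 2.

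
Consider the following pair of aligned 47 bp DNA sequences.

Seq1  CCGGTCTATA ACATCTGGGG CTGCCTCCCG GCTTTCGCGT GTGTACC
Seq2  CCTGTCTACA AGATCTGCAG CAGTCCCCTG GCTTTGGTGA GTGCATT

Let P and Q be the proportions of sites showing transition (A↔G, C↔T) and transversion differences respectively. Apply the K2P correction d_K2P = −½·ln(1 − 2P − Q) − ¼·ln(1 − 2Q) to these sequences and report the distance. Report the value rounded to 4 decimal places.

The sequences differ at positions 3 (G/T, transversion), 9 (T/C, transition), 12 (C/G, transversion), 18 (G/C, transversion), 19 (G/A, transition), 22 (T/A, transversion), 24 (C/T, transition), 26 (T/C, transition), 29 (C/T, transition), 36 (C/G, transversion), 38 (C/T, transition), 40 (T/A, transversion), 44 (T/C, transition), 46 (C/T, transition), 47 (C/T, transition).
Of the 15 differences, 9 transitions and 6 transversions over 47 sites: P = 9/47 = 0.191489, Q = 6/47 = 0.127660.
d = −0.5·ln(0.489362) − 0.25·ln(0.744680) = −0.5·(-0.714653) − 0.25·(-0.294801) = 0.4310.

0.4310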